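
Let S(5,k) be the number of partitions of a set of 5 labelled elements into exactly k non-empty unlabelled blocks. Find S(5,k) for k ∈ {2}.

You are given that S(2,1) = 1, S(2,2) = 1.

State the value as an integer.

15

i=3: T(3,1)=0+1·1=1 | T(3,2)=1+2·1=3
i=4: T(4,1)=0+1·1=1 | T(4,2)=1+2·3=7
i=5: T(5,2)=1+2·7=15
Read S(5,2) = 15.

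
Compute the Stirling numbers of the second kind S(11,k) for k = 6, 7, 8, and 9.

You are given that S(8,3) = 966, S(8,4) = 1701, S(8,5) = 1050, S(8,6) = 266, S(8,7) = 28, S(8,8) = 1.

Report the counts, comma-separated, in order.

179487, 63987, 11880, 1155

r9: T_9,4=4×1701+966=7770; T_9,5=5×1050+1701=6951; T_9,6=6×266+1050=2646; T_9,7=7×28+266=462; T_9,8=8×1+28=36; T_9,9=9×0+1=1
r10: T_10,5=5×6951+7770=42525; T_10,6=6×2646+6951=22827; T_10,7=7×462+2646=5880; T_10,8=8×36+462=750; T_10,9=9×1+36=45
r11: T_11,6=6×22827+42525=179487; T_11,7=7×5880+22827=63987; T_11,8=8×750+5880=11880; T_11,9=9×45+750=1155
Read S(11,6) = 179487, S(11,7) = 63987, S(11,8) = 11880, S(11,9) = 1155.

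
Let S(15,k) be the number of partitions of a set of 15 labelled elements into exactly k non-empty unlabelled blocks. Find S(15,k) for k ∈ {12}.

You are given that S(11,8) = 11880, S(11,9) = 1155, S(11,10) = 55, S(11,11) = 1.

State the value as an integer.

106470

r12: T_12,9=9×1155+11880=22275; T_12,10=10×55+1155=1705; T_12,11=11×1+55=66; T_12,12=12×0+1=1
r13: T_13,10=10×1705+22275=39325; T_13,11=11×66+1705=2431; T_13,12=12×1+66=78
r14: T_14,11=11×2431+39325=66066; T_14,12=12×78+2431=3367
r15: T_15,12=12×3367+66066=106470
Read S(15,12) = 106470.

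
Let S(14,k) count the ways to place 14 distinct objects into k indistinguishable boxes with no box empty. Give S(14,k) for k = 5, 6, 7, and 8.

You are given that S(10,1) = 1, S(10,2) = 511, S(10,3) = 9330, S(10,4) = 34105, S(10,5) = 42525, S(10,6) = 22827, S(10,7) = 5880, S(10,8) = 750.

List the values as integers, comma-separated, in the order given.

40075035, 63436373, 49329280, 20912320

row 11: T[11][2]=2·511+1=1023  T[11][3]=3·9330+511=28501  T[11][4]=4·34105+9330=145750  T[11][5]=5·42525+34105=246730  T[11][6]=6·22827+42525=179487  T[11][7]=7·5880+22827=63987  T[11][8]=8·750+5880=11880
row 12: T[12][3]=3·28501+1023=86526  T[12][4]=4·145750+28501=611501  T[12][5]=5·246730+145750=1379400  T[12][6]=6·179487+246730=1323652  T[12][7]=7·63987+179487=627396  T[12][8]=8·11880+63987=159027
row 13: T[13][4]=4·611501+86526=2532530  T[13][5]=5·1379400+611501=7508501  T[13][6]=6·1323652+1379400=9321312  T[13][7]=7·627396+1323652=5715424  T[13][8]=8·159027+627396=1899612
row 14: T[14][5]=5·7508501+2532530=40075035  T[14][6]=6·9321312+7508501=63436373  T[14][7]=7·5715424+9321312=49329280  T[14][8]=8·1899612+5715424=20912320
Read S(14,5) = 40075035, S(14,6) = 63436373, S(14,7) = 49329280, S(14,8) = 20912320.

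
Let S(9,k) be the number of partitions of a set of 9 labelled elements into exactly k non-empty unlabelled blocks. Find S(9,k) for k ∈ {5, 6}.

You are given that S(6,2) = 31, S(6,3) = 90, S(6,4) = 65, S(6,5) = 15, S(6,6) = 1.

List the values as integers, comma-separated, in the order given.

6951, 2646

r7: T_7,3=3×90+31=301; T_7,4=4×65+90=350; T_7,5=5×15+65=140; T_7,6=6×1+15=21
r8: T_8,4=4×350+301=1701; T_8,5=5×140+350=1050; T_8,6=6×21+140=266
r9: T_9,5=5×1050+1701=6951; T_9,6=6×266+1050=2646
Read S(9,5) = 6951, S(9,6) = 2646.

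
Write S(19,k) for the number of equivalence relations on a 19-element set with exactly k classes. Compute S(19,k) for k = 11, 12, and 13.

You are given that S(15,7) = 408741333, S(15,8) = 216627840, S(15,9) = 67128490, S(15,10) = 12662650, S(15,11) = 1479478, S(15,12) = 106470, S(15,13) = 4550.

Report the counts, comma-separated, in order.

129413217791, 23466951300, 2892439160

row 16: T[16][8]=8·216627840+408741333=2141764053  T[16][9]=9·67128490+216627840=820784250  T[16][10]=10·12662650+67128490=193754990  T[16][11]=11·1479478+12662650=28936908  T[16][12]=12·106470+1479478=2757118  T[16][13]=13·4550+106470=165620
row 17: T[17][9]=9·820784250+2141764053=9528822303  T[17][10]=10·193754990+820784250=2758334150  T[17][11]=11·28936908+193754990=512060978  T[17][12]=12·2757118+28936908=62022324  T[17][13]=13·165620+2757118=4910178
row 18: T[18][10]=10·2758334150+9528822303=37112163803  T[18][11]=11·512060978+2758334150=8391004908  T[18][12]=12·62022324+512060978=1256328866  T[18][13]=13·4910178+62022324=125854638
row 19: T[19][11]=11·8391004908+37112163803=129413217791  T[19][12]=12·1256328866+8391004908=23466951300  T[19][13]=13·125854638+1256328866=2892439160
Read S(19,11) = 129413217791, S(19,12) = 23466951300, S(19,13) = 2892439160.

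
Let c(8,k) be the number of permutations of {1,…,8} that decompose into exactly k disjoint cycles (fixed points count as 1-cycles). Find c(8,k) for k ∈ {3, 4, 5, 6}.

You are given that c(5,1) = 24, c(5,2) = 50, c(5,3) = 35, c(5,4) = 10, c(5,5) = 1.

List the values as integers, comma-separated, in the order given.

@6  (6,1):24·5+0→120, (6,2):50·5+24→274, (6,3):35·5+50→225, (6,4):10·5+35→85, (6,5):1·5+10→15, (6,6):0·5+1→1
@7  (7,2):274·6+120→1764, (7,3):225·6+274→1624, (7,4):85·6+225→735, (7,5):15·6+85→175, (7,6):1·6+15→21
@8  (8,3):1624·7+1764→13132, (8,4):735·7+1624→6769, (8,5):175·7+735→1960, (8,6):21·7+175→322
Read c(8,3) = 13132, c(8,4) = 6769, c(8,5) = 1960, c(8,6) = 322.

13132, 6769, 1960, 322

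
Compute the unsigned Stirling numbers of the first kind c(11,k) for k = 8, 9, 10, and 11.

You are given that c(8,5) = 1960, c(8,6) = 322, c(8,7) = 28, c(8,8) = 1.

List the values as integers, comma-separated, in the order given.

i=9: T(9,6)=1960+8·322=4536 | T(9,7)=322+8·28=546 | T(9,8)=28+8·1=36 | T(9,9)=1+8·0=1
i=10: T(10,7)=4536+9·546=9450 | T(10,8)=546+9·36=870 | T(10,9)=36+9·1=45 | T(10,10)=1+9·0=1
i=11: T(11,8)=9450+10·870=18150 | T(11,9)=870+10·45=1320 | T(11,10)=45+10·1=55 | T(11,11)=1+10·0=1
Read c(11,8) = 18150, c(11,9) = 1320, c(11,10) = 55, c(11,11) = 1.

18150, 1320, 55, 1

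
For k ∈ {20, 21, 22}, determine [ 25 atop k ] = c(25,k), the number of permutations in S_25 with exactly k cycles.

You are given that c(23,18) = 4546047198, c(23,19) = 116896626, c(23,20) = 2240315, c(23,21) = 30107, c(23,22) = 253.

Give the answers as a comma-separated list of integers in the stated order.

i=24: T(24,19)=4546047198+23·116896626=7234669596 | T(24,20)=116896626+23·2240315=168423871 | T(24,21)=2240315+23·30107=2932776 | T(24,22)=30107+23·253=35926
i=25: T(25,20)=7234669596+24·168423871=11276842500 | T(25,21)=168423871+24·2932776=238810495 | T(25,22)=2932776+24·35926=3795000
Read c(25,20) = 11276842500, c(25,21) = 238810495, c(25,22) = 3795000.

11276842500, 238810495, 3795000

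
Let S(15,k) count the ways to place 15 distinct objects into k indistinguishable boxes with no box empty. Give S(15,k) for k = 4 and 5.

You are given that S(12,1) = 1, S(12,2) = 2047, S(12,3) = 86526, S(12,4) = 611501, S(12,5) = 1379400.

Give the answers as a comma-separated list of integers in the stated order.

42355950, 210766920

i=13: T(13,2)=1+2·2047=4095 | T(13,3)=2047+3·86526=261625 | T(13,4)=86526+4·611501=2532530 | T(13,5)=611501+5·1379400=7508501
i=14: T(14,3)=4095+3·261625=788970 | T(14,4)=261625+4·2532530=10391745 | T(14,5)=2532530+5·7508501=40075035
i=15: T(15,4)=788970+4·10391745=42355950 | T(15,5)=10391745+5·40075035=210766920
Read S(15,4) = 42355950, S(15,5) = 210766920.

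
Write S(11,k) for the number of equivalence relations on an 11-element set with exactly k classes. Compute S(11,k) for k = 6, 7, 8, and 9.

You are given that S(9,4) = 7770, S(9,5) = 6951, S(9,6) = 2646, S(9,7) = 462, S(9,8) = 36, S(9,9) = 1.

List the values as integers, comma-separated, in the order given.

179487, 63987, 11880, 1155

row 10: T[10][5]=5·6951+7770=42525  T[10][6]=6·2646+6951=22827  T[10][7]=7·462+2646=5880  T[10][8]=8·36+462=750  T[10][9]=9·1+36=45
row 11: T[11][6]=6·22827+42525=179487  T[11][7]=7·5880+22827=63987  T[11][8]=8·750+5880=11880  T[11][9]=9·45+750=1155
Read S(11,6) = 179487, S(11,7) = 63987, S(11,8) = 11880, S(11,9) = 1155.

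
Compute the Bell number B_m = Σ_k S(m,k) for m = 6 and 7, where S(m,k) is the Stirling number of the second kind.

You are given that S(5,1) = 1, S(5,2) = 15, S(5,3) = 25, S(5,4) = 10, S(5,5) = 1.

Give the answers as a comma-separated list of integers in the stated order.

203, 877

i=6: T(6,1)=0+1·1=1 | T(6,2)=1+2·15=31 | T(6,3)=15+3·25=90 | T(6,4)=25+4·10=65 | T(6,5)=10+5·1=15 | T(6,6)=1+6·0=1
i=7: T(7,1)=0+1·1=1 | T(7,2)=1+2·31=63 | T(7,3)=31+3·90=301 | T(7,4)=90+4·65=350 | T(7,5)=65+5·15=140 | T(7,6)=15+6·1=21 | T(7,7)=1+7·0=1
B_6 = ΣS(6,k) = 1+31+90+65+15+1 = 203
B_7 = ΣS(7,k) = 1+63+301+350+140+21+1 = 877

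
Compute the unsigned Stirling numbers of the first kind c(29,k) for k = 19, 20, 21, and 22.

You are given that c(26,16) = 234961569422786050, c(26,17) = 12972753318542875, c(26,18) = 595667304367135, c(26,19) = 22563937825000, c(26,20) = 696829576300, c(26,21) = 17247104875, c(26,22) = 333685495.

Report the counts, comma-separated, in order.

3031400077459516035, 124243455209483610, 4285624815406935, 123268226851770

@27  (27,17):12972753318542875·26+234961569422786050→572253155704900800, (27,18):595667304367135·26+12972753318542875→28460103232088385, (27,19):22563937825000·26+595667304367135→1182329687817135, (27,20):696829576300·26+22563937825000→40681506808800, (27,21):17247104875·26+696829576300→1145254303050, (27,22):333685495·26+17247104875→25922927745
@28  (28,18):28460103232088385·27+572253155704900800→1340675942971287195, (28,19):1182329687817135·27+28460103232088385→60383004803151030, (28,20):40681506808800·27+1182329687817135→2280730371654735, (28,21):1145254303050·27+40681506808800→71603372991150, (28,22):25922927745·27+1145254303050→1845173352165
@29  (29,19):60383004803151030·28+1340675942971287195→3031400077459516035, (29,20):2280730371654735·28+60383004803151030→124243455209483610, (29,21):71603372991150·28+2280730371654735→4285624815406935, (29,22):1845173352165·28+71603372991150→123268226851770
Read c(29,19) = 3031400077459516035, c(29,20) = 124243455209483610, c(29,21) = 4285624815406935, c(29,22) = 123268226851770.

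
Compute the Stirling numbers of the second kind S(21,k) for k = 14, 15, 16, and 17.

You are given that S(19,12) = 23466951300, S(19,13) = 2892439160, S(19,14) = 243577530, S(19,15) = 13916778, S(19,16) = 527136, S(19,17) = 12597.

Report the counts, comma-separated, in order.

row 20: T[20][13]=13·2892439160+23466951300=61068660380  T[20][14]=14·243577530+2892439160=6302524580  T[20][15]=15·13916778+243577530=452329200  T[20][16]=16·527136+13916778=22350954  T[20][17]=17·12597+527136=741285
row 21: T[21][14]=14·6302524580+61068660380=149304004500  T[21][15]=15·452329200+6302524580=13087462580  T[21][16]=16·22350954+452329200=809944464  T[21][17]=17·741285+22350954=34952799
Read S(21,14) = 149304004500, S(21,15) = 13087462580, S(21,16) = 809944464, S(21,17) = 34952799.

149304004500, 13087462580, 809944464, 34952799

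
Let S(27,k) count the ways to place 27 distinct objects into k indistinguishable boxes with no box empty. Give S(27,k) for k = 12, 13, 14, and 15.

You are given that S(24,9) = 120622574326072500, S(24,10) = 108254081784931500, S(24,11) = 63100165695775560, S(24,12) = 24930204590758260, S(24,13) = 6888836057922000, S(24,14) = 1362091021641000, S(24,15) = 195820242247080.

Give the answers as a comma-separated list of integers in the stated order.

@25  (25,10):108254081784931500·10+120622574326072500→1203163392175387500, (25,11):63100165695775560·11+108254081784931500→802355904438462660, (25,12):24930204590758260·12+63100165695775560→362262620784874680, (25,13):6888836057922000·13+24930204590758260→114485073343744260, (25,14):1362091021641000·14+6888836057922000→25958110360896000, (25,15):195820242247080·15+1362091021641000→4299394655347200
@26  (26,11):802355904438462660·11+1203163392175387500→10029078340998476760, (26,12):362262620784874680·12+802355904438462660→5149507353856958820, (26,13):114485073343744260·13+362262620784874680→1850568574253550060, (26,14):25958110360896000·14+114485073343744260→477898618396288260, (26,15):4299394655347200·15+25958110360896000→90449030191104000
@27  (27,12):5149507353856958820·12+10029078340998476760→71823166587281982600, (27,13):1850568574253550060·13+5149507353856958820→29206898819153109600, (27,14):477898618396288260·14+1850568574253550060→8541149231801585700, (27,15):90449030191104000·15+477898618396288260→1834634071262848260
Read S(27,12) = 71823166587281982600, S(27,13) = 29206898819153109600, S(27,14) = 8541149231801585700, S(27,15) = 1834634071262848260.

71823166587281982600, 29206898819153109600, 8541149231801585700, 1834634071262848260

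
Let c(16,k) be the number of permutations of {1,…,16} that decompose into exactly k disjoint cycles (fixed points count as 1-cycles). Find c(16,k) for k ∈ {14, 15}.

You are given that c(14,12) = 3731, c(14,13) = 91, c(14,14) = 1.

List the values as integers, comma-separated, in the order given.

6580, 120

i=15: T(15,13)=3731+14·91=5005 | T(15,14)=91+14·1=105 | T(15,15)=1+14·0=1
i=16: T(16,14)=5005+15·105=6580 | T(16,15)=105+15·1=120
Read c(16,14) = 6580, c(16,15) = 120.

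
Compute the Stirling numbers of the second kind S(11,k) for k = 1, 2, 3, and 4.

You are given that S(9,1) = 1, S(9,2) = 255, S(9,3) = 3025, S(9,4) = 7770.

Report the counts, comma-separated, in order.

@10  (10,1):1·1+0→1, (10,2):255·2+1→511, (10,3):3025·3+255→9330, (10,4):7770·4+3025→34105
@11  (11,1):1·1+0→1, (11,2):511·2+1→1023, (11,3):9330·3+511→28501, (11,4):34105·4+9330→145750
Read S(11,1) = 1, S(11,2) = 1023, S(11,3) = 28501, S(11,4) = 145750.

1, 1023, 28501, 145750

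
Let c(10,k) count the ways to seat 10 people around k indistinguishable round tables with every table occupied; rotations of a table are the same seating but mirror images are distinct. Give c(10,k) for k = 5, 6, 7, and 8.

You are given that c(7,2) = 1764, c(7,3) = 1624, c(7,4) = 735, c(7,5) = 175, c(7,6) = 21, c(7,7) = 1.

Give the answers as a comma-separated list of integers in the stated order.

269325, 63273, 9450, 870

[8] T[8,3]:7*1624+1764=13132 · T[8,4]:7*735+1624=6769 · T[8,5]:7*175+735=1960 · T[8,6]:7*21+175=322 · T[8,7]:7*1+21=28 · T[8,8]:7*0+1=1
[9] T[9,4]:8*6769+13132=67284 · T[9,5]:8*1960+6769=22449 · T[9,6]:8*322+1960=4536 · T[9,7]:8*28+322=546 · T[9,8]:8*1+28=36
[10] T[10,5]:9*22449+67284=269325 · T[10,6]:9*4536+22449=63273 · T[10,7]:9*546+4536=9450 · T[10,8]:9*36+546=870
Read c(10,5) = 269325, c(10,6) = 63273, c(10,7) = 9450, c(10,8) = 870.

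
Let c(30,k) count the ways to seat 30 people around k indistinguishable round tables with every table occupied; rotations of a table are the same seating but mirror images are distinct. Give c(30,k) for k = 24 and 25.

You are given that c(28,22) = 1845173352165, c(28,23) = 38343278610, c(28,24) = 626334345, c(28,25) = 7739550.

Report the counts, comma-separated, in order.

row 29: T[29][23]=28·38343278610+1845173352165=2918785153245  T[29][24]=28·626334345+38343278610=55880640270  T[29][25]=28·7739550+626334345=843041745
row 30: T[30][24]=29·55880640270+2918785153245=4539323721075  T[30][25]=29·843041745+55880640270=80328850875
Read c(30,24) = 4539323721075, c(30,25) = 80328850875.

4539323721075, 80328850875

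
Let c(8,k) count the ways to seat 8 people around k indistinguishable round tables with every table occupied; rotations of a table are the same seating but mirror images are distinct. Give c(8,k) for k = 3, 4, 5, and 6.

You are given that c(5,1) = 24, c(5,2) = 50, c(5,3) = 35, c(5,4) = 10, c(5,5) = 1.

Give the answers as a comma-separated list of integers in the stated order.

row 6: T[6][1]=5·24+0=120  T[6][2]=5·50+24=274  T[6][3]=5·35+50=225  T[6][4]=5·10+35=85  T[6][5]=5·1+10=15  T[6][6]=5·0+1=1
row 7: T[7][2]=6·274+120=1764  T[7][3]=6·225+274=1624  T[7][4]=6·85+225=735  T[7][5]=6·15+85=175  T[7][6]=6·1+15=21
row 8: T[8][3]=7·1624+1764=13132  T[8][4]=7·735+1624=6769  T[8][5]=7·175+735=1960  T[8][6]=7·21+175=322
Read c(8,3) = 13132, c(8,4) = 6769, c(8,5) = 1960, c(8,6) = 322.

13132, 6769, 1960, 322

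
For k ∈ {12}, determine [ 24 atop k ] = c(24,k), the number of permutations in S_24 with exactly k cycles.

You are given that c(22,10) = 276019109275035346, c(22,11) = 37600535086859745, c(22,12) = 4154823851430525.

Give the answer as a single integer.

4070384057007569521

r23: T_23,11=22×37600535086859745+276019109275035346=1103230881185949736; T_23,12=22×4154823851430525+37600535086859745=129006659818331295
r24: T_24,12=23×129006659818331295+1103230881185949736=4070384057007569521
Read c(24,12) = 4070384057007569521.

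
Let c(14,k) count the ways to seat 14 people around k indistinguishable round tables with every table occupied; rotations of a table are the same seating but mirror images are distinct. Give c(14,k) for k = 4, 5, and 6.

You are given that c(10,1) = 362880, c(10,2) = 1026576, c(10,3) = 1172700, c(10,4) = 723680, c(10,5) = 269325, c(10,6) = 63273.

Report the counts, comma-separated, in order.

@11  (11,1):362880·10+0→3628800, (11,2):1026576·10+362880→10628640, (11,3):1172700·10+1026576→12753576, (11,4):723680·10+1172700→8409500, (11,5):269325·10+723680→3416930, (11,6):63273·10+269325→902055
@12  (12,2):10628640·11+3628800→120543840, (12,3):12753576·11+10628640→150917976, (12,4):8409500·11+12753576→105258076, (12,5):3416930·11+8409500→45995730, (12,6):902055·11+3416930→13339535
@13  (13,3):150917976·12+120543840→1931559552, (13,4):105258076·12+150917976→1414014888, (13,5):45995730·12+105258076→657206836, (13,6):13339535·12+45995730→206070150
@14  (14,4):1414014888·13+1931559552→20313753096, (14,5):657206836·13+1414014888→9957703756, (14,6):206070150·13+657206836→3336118786
Read c(14,4) = 20313753096, c(14,5) = 9957703756, c(14,6) = 3336118786.

20313753096, 9957703756, 3336118786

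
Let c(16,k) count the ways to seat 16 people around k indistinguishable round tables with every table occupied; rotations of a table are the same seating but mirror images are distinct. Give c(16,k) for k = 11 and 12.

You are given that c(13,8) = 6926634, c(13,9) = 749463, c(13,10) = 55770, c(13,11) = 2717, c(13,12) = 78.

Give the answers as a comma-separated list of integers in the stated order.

78558480, 4899622

[14] T[14,9]:13*749463+6926634=16669653 · T[14,10]:13*55770+749463=1474473 · T[14,11]:13*2717+55770=91091 · T[14,12]:13*78+2717=3731
[15] T[15,10]:14*1474473+16669653=37312275 · T[15,11]:14*91091+1474473=2749747 · T[15,12]:14*3731+91091=143325
[16] T[16,11]:15*2749747+37312275=78558480 · T[16,12]:15*143325+2749747=4899622
Read c(16,11) = 78558480, c(16,12) = 4899622.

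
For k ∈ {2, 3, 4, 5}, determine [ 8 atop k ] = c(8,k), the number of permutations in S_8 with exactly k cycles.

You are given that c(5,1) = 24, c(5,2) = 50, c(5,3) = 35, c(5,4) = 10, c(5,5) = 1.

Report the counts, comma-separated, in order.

@6  (6,1):24·5+0→120, (6,2):50·5+24→274, (6,3):35·5+50→225, (6,4):10·5+35→85, (6,5):1·5+10→15
@7  (7,1):120·6+0→720, (7,2):274·6+120→1764, (7,3):225·6+274→1624, (7,4):85·6+225→735, (7,5):15·6+85→175
@8  (8,2):1764·7+720→13068, (8,3):1624·7+1764→13132, (8,4):735·7+1624→6769, (8,5):175·7+735→1960
Read c(8,2) = 13068, c(8,3) = 13132, c(8,4) = 6769, c(8,5) = 1960.

13068, 13132, 6769, 1960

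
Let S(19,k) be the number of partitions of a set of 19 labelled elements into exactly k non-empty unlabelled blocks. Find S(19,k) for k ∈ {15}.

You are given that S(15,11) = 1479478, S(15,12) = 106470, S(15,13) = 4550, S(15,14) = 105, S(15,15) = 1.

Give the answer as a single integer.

13916778

r16: T_16,12=12×106470+1479478=2757118; T_16,13=13×4550+106470=165620; T_16,14=14×105+4550=6020; T_16,15=15×1+105=120
r17: T_17,13=13×165620+2757118=4910178; T_17,14=14×6020+165620=249900; T_17,15=15×120+6020=7820
r18: T_18,14=14×249900+4910178=8408778; T_18,15=15×7820+249900=367200
r19: T_19,15=15×367200+8408778=13916778
Read S(19,15) = 13916778.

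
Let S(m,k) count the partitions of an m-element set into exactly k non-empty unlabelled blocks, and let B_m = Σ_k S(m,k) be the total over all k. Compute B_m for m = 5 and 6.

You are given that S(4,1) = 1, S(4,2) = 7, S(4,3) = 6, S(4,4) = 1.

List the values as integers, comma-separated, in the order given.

52, 203

r5: T_5,1=1×1+0=1; T_5,2=2×7+1=15; T_5,3=3×6+7=25; T_5,4=4×1+6=10; T_5,5=5×0+1=1
r6: T_6,1=1×1+0=1; T_6,2=2×15+1=31; T_6,3=3×25+15=90; T_6,4=4×10+25=65; T_6,5=5×1+10=15; T_6,6=6×0+1=1
B_5 = ΣS(5,k) = 1+15+25+10+1 = 52
B_6 = ΣS(6,k) = 1+31+90+65+15+1 = 203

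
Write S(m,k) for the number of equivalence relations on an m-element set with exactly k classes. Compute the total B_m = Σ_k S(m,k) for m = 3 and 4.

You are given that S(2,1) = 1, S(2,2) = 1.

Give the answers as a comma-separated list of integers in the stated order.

r3: T_3,1=1×1+0=1; T_3,2=2×1+1=3; T_3,3=3×0+1=1
r4: T_4,1=1×1+0=1; T_4,2=2×3+1=7; T_4,3=3×1+3=6; T_4,4=4×0+1=1
B_3 = ΣS(3,k) = 1+3+1 = 5
B_4 = ΣS(4,k) = 1+7+6+1 = 15

5, 15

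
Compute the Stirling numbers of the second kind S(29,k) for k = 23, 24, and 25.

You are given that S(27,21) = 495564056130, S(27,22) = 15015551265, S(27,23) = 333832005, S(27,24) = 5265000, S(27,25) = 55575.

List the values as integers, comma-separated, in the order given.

1347860993700, 33738295500, 626551380

i=28: T(28,22)=495564056130+22·15015551265=825906183960 | T(28,23)=15015551265+23·333832005=22693687380 | T(28,24)=333832005+24·5265000=460192005 | T(28,25)=5265000+25·55575=6654375
i=29: T(29,23)=825906183960+23·22693687380=1347860993700 | T(29,24)=22693687380+24·460192005=33738295500 | T(29,25)=460192005+25·6654375=626551380
Read S(29,23) = 1347860993700, S(29,24) = 33738295500, S(29,25) = 626551380.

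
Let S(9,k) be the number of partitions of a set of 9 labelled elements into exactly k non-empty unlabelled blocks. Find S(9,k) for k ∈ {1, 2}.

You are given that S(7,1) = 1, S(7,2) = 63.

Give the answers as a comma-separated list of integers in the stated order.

i=8: T(8,1)=0+1·1=1 | T(8,2)=1+2·63=127
i=9: T(9,1)=0+1·1=1 | T(9,2)=1+2·127=255
Read S(9,1) = 1, S(9,2) = 255.

1, 255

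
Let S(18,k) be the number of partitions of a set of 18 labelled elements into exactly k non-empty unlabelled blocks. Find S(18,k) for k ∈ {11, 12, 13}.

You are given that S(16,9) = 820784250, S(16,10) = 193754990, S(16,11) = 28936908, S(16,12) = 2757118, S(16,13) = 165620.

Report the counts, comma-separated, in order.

8391004908, 1256328866, 125854638

row 17: T[17][10]=10·193754990+820784250=2758334150  T[17][11]=11·28936908+193754990=512060978  T[17][12]=12·2757118+28936908=62022324  T[17][13]=13·165620+2757118=4910178
row 18: T[18][11]=11·512060978+2758334150=8391004908  T[18][12]=12·62022324+512060978=1256328866  T[18][13]=13·4910178+62022324=125854638
Read S(18,11) = 8391004908, S(18,12) = 1256328866, S(18,13) = 125854638.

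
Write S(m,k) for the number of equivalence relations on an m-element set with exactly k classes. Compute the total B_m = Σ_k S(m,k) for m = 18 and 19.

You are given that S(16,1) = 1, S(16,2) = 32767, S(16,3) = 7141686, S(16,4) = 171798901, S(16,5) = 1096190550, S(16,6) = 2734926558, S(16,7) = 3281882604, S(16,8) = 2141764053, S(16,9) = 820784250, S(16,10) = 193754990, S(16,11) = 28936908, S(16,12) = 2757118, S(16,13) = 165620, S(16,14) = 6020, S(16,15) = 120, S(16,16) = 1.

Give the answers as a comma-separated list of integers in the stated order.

682076806159, 5832742205057

@17  (17,1):1·1+0→1, (17,2):32767·2+1→65535, (17,3):7141686·3+32767→21457825, (17,4):171798901·4+7141686→694337290, (17,5):1096190550·5+171798901→5652751651, (17,6):2734926558·6+1096190550→17505749898, (17,7):3281882604·7+2734926558→25708104786, (17,8):2141764053·8+3281882604→20415995028, (17,9):820784250·9+2141764053→9528822303, (17,10):193754990·10+820784250→2758334150, (17,11):28936908·11+193754990→512060978, (17,12):2757118·12+28936908→62022324, (17,13):165620·13+2757118→4910178, (17,14):6020·14+165620→249900, (17,15):120·15+6020→7820, (17,16):1·16+120→136, (17,17):0·17+1→1
@18  (18,1):1·1+0→1, (18,2):65535·2+1→131071, (18,3):21457825·3+65535→64439010, (18,4):694337290·4+21457825→2798806985, (18,5):5652751651·5+694337290→28958095545, (18,6):17505749898·6+5652751651→110687251039, (18,7):25708104786·7+17505749898→197462483400, (18,8):20415995028·8+25708104786→189036065010, (18,9):9528822303·9+20415995028→106175395755, (18,10):2758334150·10+9528822303→37112163803, (18,11):512060978·11+2758334150→8391004908, (18,12):62022324·12+512060978→1256328866, (18,13):4910178·13+62022324→125854638, (18,14):249900·14+4910178→8408778, (18,15):7820·15+249900→367200, (18,16):136·16+7820→9996, (18,17):1·17+136→153, (18,18):0·18+1→1
@19  (19,1):1·1+0→1, (19,2):131071·2+1→262143, (19,3):64439010·3+131071→193448101, (19,4):2798806985·4+64439010→11259666950, (19,5):28958095545·5+2798806985→147589284710, (19,6):110687251039·6+28958095545→693081601779, (19,7):197462483400·7+110687251039→1492924634839, (19,8):189036065010·8+197462483400→1709751003480, (19,9):106175395755·9+189036065010→1144614626805, (19,10):37112163803·10+106175395755→477297033785, (19,11):8391004908·11+37112163803→129413217791, (19,12):1256328866·12+8391004908→23466951300, (19,13):125854638·13+1256328866→2892439160, (19,14):8408778·14+125854638→243577530, (19,15):367200·15+8408778→13916778, (19,16):9996·16+367200→527136, (19,17):153·17+9996→12597, (19,18):1·18+153→171, (19,19):0·19+1→1
B_18 = ΣS(18,k) = 1+131071+64439010+2798806985+28958095545+110687251039+197462483400+189036065010+106175395755+37112163803+8391004908+1256328866+125854638+8408778+367200+9996+153+1 = 682076806159
B_19 = ΣS(19,k) = 1+262143+193448101+11259666950+147589284710+693081601779+1492924634839+1709751003480+1144614626805+477297033785+129413217791+23466951300+2892439160+243577530+13916778+527136+12597+171+1 = 5832742205057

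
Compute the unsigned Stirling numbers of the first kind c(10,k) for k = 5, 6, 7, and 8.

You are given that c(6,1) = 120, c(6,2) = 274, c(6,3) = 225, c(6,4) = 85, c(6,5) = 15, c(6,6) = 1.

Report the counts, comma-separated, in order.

row 7: T[7][2]=6·274+120=1764  T[7][3]=6·225+274=1624  T[7][4]=6·85+225=735  T[7][5]=6·15+85=175  T[7][6]=6·1+15=21  T[7][7]=6·0+1=1
row 8: T[8][3]=7·1624+1764=13132  T[8][4]=7·735+1624=6769  T[8][5]=7·175+735=1960  T[8][6]=7·21+175=322  T[8][7]=7·1+21=28  T[8][8]=7·0+1=1
row 9: T[9][4]=8·6769+13132=67284  T[9][5]=8·1960+6769=22449  T[9][6]=8·322+1960=4536  T[9][7]=8·28+322=546  T[9][8]=8·1+28=36
row 10: T[10][5]=9·22449+67284=269325  T[10][6]=9·4536+22449=63273  T[10][7]=9·546+4536=9450  T[10][8]=9·36+546=870
Read c(10,5) = 269325, c(10,6) = 63273, c(10,7) = 9450, c(10,8) = 870.

269325, 63273, 9450, 870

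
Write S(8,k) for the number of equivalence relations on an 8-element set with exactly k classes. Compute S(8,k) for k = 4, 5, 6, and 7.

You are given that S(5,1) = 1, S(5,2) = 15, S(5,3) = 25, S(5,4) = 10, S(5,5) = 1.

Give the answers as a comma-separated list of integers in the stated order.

@6  (6,2):15·2+1→31, (6,3):25·3+15→90, (6,4):10·4+25→65, (6,5):1·5+10→15, (6,6):0·6+1→1
@7  (7,3):90·3+31→301, (7,4):65·4+90→350, (7,5):15·5+65→140, (7,6):1·6+15→21, (7,7):0·7+1→1
@8  (8,4):350·4+301→1701, (8,5):140·5+350→1050, (8,6):21·6+140→266, (8,7):1·7+21→28
Read S(8,4) = 1701, S(8,5) = 1050, S(8,6) = 266, S(8,7) = 28.

1701, 1050, 266, 28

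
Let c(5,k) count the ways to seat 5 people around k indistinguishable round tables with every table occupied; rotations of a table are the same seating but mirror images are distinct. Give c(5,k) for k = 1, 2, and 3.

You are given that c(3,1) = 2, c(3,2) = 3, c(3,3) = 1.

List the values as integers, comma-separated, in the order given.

@4  (4,1):2·3+0→6, (4,2):3·3+2→11, (4,3):1·3+3→6
@5  (5,1):6·4+0→24, (5,2):11·4+6→50, (5,3):6·4+11→35
Read c(5,1) = 24, c(5,2) = 50, c(5,3) = 35.

24, 50, 35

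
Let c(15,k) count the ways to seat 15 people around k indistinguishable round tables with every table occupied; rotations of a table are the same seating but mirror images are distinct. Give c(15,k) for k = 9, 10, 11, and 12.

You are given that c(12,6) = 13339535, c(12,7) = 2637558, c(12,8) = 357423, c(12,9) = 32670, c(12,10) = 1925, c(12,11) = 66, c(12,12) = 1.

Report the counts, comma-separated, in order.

368411615, 37312275, 2749747, 143325

i=13: T(13,7)=13339535+12·2637558=44990231 | T(13,8)=2637558+12·357423=6926634 | T(13,9)=357423+12·32670=749463 | T(13,10)=32670+12·1925=55770 | T(13,11)=1925+12·66=2717 | T(13,12)=66+12·1=78
i=14: T(14,8)=44990231+13·6926634=135036473 | T(14,9)=6926634+13·749463=16669653 | T(14,10)=749463+13·55770=1474473 | T(14,11)=55770+13·2717=91091 | T(14,12)=2717+13·78=3731
i=15: T(15,9)=135036473+14·16669653=368411615 | T(15,10)=16669653+14·1474473=37312275 | T(15,11)=1474473+14·91091=2749747 | T(15,12)=91091+14·3731=143325
Read c(15,9) = 368411615, c(15,10) = 37312275, c(15,11) = 2749747, c(15,12) = 143325.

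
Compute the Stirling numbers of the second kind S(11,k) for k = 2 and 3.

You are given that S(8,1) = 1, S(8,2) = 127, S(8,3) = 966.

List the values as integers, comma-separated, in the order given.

1023, 28501

row 9: T[9][1]=1·1+0=1  T[9][2]=2·127+1=255  T[9][3]=3·966+127=3025
row 10: T[10][1]=1·1+0=1  T[10][2]=2·255+1=511  T[10][3]=3·3025+255=9330
row 11: T[11][2]=2·511+1=1023  T[11][3]=3·9330+511=28501
Read S(11,2) = 1023, S(11,3) = 28501.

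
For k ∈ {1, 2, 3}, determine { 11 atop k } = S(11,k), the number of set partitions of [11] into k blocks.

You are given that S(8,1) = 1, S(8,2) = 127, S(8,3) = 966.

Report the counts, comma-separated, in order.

1, 1023, 28501

@9  (9,1):1·1+0→1, (9,2):127·2+1→255, (9,3):966·3+127→3025
@10  (10,1):1·1+0→1, (10,2):255·2+1→511, (10,3):3025·3+255→9330
@11  (11,1):1·1+0→1, (11,2):511·2+1→1023, (11,3):9330·3+511→28501
Read S(11,1) = 1, S(11,2) = 1023, S(11,3) = 28501.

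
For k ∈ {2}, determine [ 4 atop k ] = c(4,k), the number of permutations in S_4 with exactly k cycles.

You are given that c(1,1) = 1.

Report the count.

row 2: T[2][1]=1·1+0=1  T[2][2]=1·0+1=1
row 3: T[3][1]=2·1+0=2  T[3][2]=2·1+1=3
row 4: T[4][2]=3·3+2=11
Read c(4,2) = 11.

11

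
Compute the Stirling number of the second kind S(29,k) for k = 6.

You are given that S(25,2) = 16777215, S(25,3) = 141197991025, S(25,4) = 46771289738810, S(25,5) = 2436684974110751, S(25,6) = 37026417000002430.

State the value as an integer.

row 26: T[26][3]=3·141197991025+16777215=423610750290  T[26][4]=4·46771289738810+141197991025=187226356946265  T[26][5]=5·2436684974110751+46771289738810=12230196160292565  T[26][6]=6·37026417000002430+2436684974110751=224595186974125331
row 27: T[27][4]=4·187226356946265+423610750290=749329038535350  T[27][5]=5·12230196160292565+187226356946265=61338207158409090  T[27][6]=6·224595186974125331+12230196160292565=1359801318005044551
row 28: T[28][5]=5·61338207158409090+749329038535350=307440364830580800  T[28][6]=6·1359801318005044551+61338207158409090=8220146115188676396
row 29: T[29][6]=6·8220146115188676396+307440364830580800=49628317055962639176
Read S(29,6) = 49628317055962639176.

49628317055962639176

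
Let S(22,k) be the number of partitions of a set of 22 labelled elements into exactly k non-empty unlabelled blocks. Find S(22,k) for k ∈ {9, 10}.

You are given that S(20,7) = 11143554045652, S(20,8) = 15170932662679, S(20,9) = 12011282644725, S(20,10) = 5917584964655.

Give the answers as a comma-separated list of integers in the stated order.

1241963303533920, 835143799377954

@21  (21,8):15170932662679·8+11143554045652→132511015347084, (21,9):12011282644725·9+15170932662679→123272476465204, (21,10):5917584964655·10+12011282644725→71187132291275
@22  (22,9):123272476465204·9+132511015347084→1241963303533920, (22,10):71187132291275·10+123272476465204→835143799377954
Read S(22,9) = 1241963303533920, S(22,10) = 835143799377954.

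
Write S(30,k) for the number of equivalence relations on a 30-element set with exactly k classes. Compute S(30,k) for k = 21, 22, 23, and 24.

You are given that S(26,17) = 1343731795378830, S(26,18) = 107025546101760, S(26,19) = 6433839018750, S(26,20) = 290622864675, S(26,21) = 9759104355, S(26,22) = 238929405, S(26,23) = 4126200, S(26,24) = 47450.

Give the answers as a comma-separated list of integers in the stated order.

[27] T[27,18]:18*107025546101760+1343731795378830=3270191625210510 · T[27,19]:19*6433839018750+107025546101760=229268487458010 · T[27,20]:20*290622864675+6433839018750=12246296312250 · T[27,21]:21*9759104355+290622864675=495564056130 · T[27,22]:22*238929405+9759104355=15015551265 · T[27,23]:23*4126200+238929405=333832005 · T[27,24]:24*47450+4126200=5265000
[28] T[28,19]:19*229268487458010+3270191625210510=7626292886912700 · T[28,20]:20*12246296312250+229268487458010=474194413703010 · T[28,21]:21*495564056130+12246296312250=22653141490980 · T[28,22]:22*15015551265+495564056130=825906183960 · T[28,23]:23*333832005+15015551265=22693687380 · T[28,24]:24*5265000+333832005=460192005
[29] T[29,20]:20*474194413703010+7626292886912700=17110181160972900 · T[29,21]:21*22653141490980+474194413703010=949910385013590 · T[29,22]:22*825906183960+22653141490980=40823077538100 · T[29,23]:23*22693687380+825906183960=1347860993700 · T[29,24]:24*460192005+22693687380=33738295500
[30] T[30,21]:21*949910385013590+17110181160972900=37058299246258290 · T[30,22]:22*40823077538100+949910385013590=1848018090851790 · T[30,23]:23*1347860993700+40823077538100=71823880393200 · T[30,24]:24*33738295500+1347860993700=2157580085700
Read S(30,21) = 37058299246258290, S(30,22) = 1848018090851790, S(30,23) = 71823880393200, S(30,24) = 2157580085700.

37058299246258290, 1848018090851790, 71823880393200, 2157580085700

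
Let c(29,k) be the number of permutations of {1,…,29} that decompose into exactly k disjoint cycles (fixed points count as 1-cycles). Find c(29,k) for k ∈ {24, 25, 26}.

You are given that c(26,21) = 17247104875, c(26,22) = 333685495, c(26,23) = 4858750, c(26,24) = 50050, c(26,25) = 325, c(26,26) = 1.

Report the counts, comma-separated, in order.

@27  (27,22):333685495·26+17247104875→25922927745, (27,23):4858750·26+333685495→460012995, (27,24):50050·26+4858750→6160050, (27,25):325·26+50050→58500, (27,26):1·26+325→351
@28  (28,23):460012995·27+25922927745→38343278610, (28,24):6160050·27+460012995→626334345, (28,25):58500·27+6160050→7739550, (28,26):351·27+58500→67977
@29  (29,24):626334345·28+38343278610→55880640270, (29,25):7739550·28+626334345→843041745, (29,26):67977·28+7739550→9642906
Read c(29,24) = 55880640270, c(29,25) = 843041745, c(29,26) = 9642906.

55880640270, 843041745, 9642906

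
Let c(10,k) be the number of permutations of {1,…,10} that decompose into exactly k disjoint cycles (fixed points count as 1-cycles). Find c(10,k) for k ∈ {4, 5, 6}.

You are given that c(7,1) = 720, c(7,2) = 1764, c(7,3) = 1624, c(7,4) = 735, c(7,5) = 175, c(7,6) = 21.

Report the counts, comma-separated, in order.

[8] T[8,2]:7*1764+720=13068 · T[8,3]:7*1624+1764=13132 · T[8,4]:7*735+1624=6769 · T[8,5]:7*175+735=1960 · T[8,6]:7*21+175=322
[9] T[9,3]:8*13132+13068=118124 · T[9,4]:8*6769+13132=67284 · T[9,5]:8*1960+6769=22449 · T[9,6]:8*322+1960=4536
[10] T[10,4]:9*67284+118124=723680 · T[10,5]:9*22449+67284=269325 · T[10,6]:9*4536+22449=63273
Read c(10,4) = 723680, c(10,5) = 269325, c(10,6) = 63273.

723680, 269325, 63273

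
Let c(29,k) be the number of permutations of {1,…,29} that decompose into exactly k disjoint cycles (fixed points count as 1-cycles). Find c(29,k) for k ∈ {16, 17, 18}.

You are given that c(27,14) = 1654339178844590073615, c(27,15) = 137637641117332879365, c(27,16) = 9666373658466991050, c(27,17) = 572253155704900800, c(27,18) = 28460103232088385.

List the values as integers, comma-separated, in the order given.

@28  (28,15):137637641117332879365·27+1654339178844590073615→5370555489012577816470, (28,16):9666373658466991050·27+137637641117332879365→398629729895941637715, (28,17):572253155704900800·27+9666373658466991050→25117208862499312650, (28,18):28460103232088385·27+572253155704900800→1340675942971287195
@29  (29,16):398629729895941637715·28+5370555489012577816470→16532187926098943672490, (29,17):25117208862499312650·28+398629729895941637715→1101911578045922391915, (29,18):1340675942971287195·28+25117208862499312650→62656135265695354110
Read c(29,16) = 16532187926098943672490, c(29,17) = 1101911578045922391915, c(29,18) = 62656135265695354110.

16532187926098943672490, 1101911578045922391915, 62656135265695354110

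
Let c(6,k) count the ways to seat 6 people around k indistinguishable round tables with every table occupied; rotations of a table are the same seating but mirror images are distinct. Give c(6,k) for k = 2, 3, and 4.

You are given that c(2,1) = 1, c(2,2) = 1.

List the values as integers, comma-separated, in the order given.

274, 225, 85

i=3: T(3,1)=0+2·1=2 | T(3,2)=1+2·1=3 | T(3,3)=1+2·0=1
i=4: T(4,1)=0+3·2=6 | T(4,2)=2+3·3=11 | T(4,3)=3+3·1=6 | T(4,4)=1+3·0=1
i=5: T(5,1)=0+4·6=24 | T(5,2)=6+4·11=50 | T(5,3)=11+4·6=35 | T(5,4)=6+4·1=10
i=6: T(6,2)=24+5·50=274 | T(6,3)=50+5·35=225 | T(6,4)=35+5·10=85
Read c(6,2) = 274, c(6,3) = 225, c(6,4) = 85.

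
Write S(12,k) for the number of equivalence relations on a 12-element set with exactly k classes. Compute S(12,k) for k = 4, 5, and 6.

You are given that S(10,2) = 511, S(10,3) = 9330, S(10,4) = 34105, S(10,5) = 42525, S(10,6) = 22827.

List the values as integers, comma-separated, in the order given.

i=11: T(11,3)=511+3·9330=28501 | T(11,4)=9330+4·34105=145750 | T(11,5)=34105+5·42525=246730 | T(11,6)=42525+6·22827=179487
i=12: T(12,4)=28501+4·145750=611501 | T(12,5)=145750+5·246730=1379400 | T(12,6)=246730+6·179487=1323652
Read S(12,4) = 611501, S(12,5) = 1379400, S(12,6) = 1323652.

611501, 1379400, 1323652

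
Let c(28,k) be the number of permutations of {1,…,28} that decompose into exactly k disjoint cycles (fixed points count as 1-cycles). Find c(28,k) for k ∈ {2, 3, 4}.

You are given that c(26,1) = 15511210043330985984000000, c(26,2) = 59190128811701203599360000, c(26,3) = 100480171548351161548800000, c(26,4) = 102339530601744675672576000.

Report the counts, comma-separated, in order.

row 27: T[27][1]=26·15511210043330985984000000+0=403291461126605635584000000  T[27][2]=26·59190128811701203599360000+15511210043330985984000000=1554454559147562279567360000  T[27][3]=26·100480171548351161548800000+59190128811701203599360000=2671674589068831403868160000  T[27][4]=26·102339530601744675672576000+100480171548351161548800000=2761307967193712729035776000
row 28: T[28][2]=27·1554454559147562279567360000+403291461126605635584000000=42373564558110787183902720000  T[28][3]=27·2671674589068831403868160000+1554454559147562279567360000=73689668464006010184007680000  T[28][4]=27·2761307967193712729035776000+2671674589068831403868160000=77226989703299075087834112000
Read c(28,2) = 42373564558110787183902720000, c(28,3) = 73689668464006010184007680000, c(28,4) = 77226989703299075087834112000.

42373564558110787183902720000, 73689668464006010184007680000, 77226989703299075087834112000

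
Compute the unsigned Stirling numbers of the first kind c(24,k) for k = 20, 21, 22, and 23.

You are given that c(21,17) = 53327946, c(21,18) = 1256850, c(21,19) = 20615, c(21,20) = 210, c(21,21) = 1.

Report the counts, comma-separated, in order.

i=22: T(22,18)=53327946+21·1256850=79721796 | T(22,19)=1256850+21·20615=1689765 | T(22,20)=20615+21·210=25025 | T(22,21)=210+21·1=231 | T(22,22)=1+21·0=1
i=23: T(23,19)=79721796+22·1689765=116896626 | T(23,20)=1689765+22·25025=2240315 | T(23,21)=25025+22·231=30107 | T(23,22)=231+22·1=253 | T(23,23)=1+22·0=1
i=24: T(24,20)=116896626+23·2240315=168423871 | T(24,21)=2240315+23·30107=2932776 | T(24,22)=30107+23·253=35926 | T(24,23)=253+23·1=276
Read c(24,20) = 168423871, c(24,21) = 2932776, c(24,22) = 35926, c(24,23) = 276.

168423871, 2932776, 35926, 276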